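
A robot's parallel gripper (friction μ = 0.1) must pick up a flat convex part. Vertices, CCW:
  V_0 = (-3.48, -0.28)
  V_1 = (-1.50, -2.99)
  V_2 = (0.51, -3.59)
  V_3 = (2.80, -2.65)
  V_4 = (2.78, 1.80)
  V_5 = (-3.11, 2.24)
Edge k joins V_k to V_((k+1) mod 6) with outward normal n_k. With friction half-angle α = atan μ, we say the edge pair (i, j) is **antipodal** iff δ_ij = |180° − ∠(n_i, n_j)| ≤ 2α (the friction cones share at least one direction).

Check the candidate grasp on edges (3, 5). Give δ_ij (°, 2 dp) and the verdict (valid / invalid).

δ = 8.61°, valid

α = atan 0.1 = 5.71°;  2α = 11.42°
edge 3: e_3 = (-0.02, +4.45);  n_3 = (+1.0000, +0.0045)
edge 5: e_5 = (-0.37, -2.52);  n_5 = (-0.9894, +0.1453)
∠(n_3, n_5) = 171.39°
δ = |180° − 171.39°| = 8.61°
8.61° ≤ 2α = 11.42°  →  valid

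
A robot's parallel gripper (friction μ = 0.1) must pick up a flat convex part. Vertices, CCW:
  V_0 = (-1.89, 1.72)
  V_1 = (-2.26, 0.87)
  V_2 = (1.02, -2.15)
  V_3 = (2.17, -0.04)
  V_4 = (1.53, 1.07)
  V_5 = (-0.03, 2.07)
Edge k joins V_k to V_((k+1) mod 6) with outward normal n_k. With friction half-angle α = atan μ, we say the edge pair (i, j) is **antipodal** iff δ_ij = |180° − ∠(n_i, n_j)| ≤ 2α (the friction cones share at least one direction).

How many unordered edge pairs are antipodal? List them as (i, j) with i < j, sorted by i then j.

count = 2; pairs: (0,2), (1,4)

α = atan 0.1 = 5.71°;  2α = 11.42°
n_0 = (-0.9169, +0.3991)
n_1 = (-0.6773, -0.7357)
n_2 = (+0.8781, -0.4786)
n_3 = (+0.8663, +0.4995)
n_4 = (+0.5397, +0.8419)
n_5 = (-0.1849, +0.9828)
  (0,1): δ = 109.11°  ·
  (0,2): δ = 5.07°  ✓
  (0,3): δ = 53.49°  ·
  (0,4): δ = 80.86°  ·
  (0,5): δ = 124.18°  ·
  (1,2): δ = 75.95°  ·
  (1,3): δ = 17.40°  ·
  (1,4): δ = 9.98°  ✓
  (1,5): δ = 53.29°  ·
  (2,3): δ = 121.44°  ·
  (2,4): δ = 94.07°  ·
  (2,5): δ = 50.75°  ·
  (3,4): δ = 152.63°  ·
  (3,5): δ = 109.31°  ·
  (4,5): δ = 136.68°  ·
antipodal pairs: 2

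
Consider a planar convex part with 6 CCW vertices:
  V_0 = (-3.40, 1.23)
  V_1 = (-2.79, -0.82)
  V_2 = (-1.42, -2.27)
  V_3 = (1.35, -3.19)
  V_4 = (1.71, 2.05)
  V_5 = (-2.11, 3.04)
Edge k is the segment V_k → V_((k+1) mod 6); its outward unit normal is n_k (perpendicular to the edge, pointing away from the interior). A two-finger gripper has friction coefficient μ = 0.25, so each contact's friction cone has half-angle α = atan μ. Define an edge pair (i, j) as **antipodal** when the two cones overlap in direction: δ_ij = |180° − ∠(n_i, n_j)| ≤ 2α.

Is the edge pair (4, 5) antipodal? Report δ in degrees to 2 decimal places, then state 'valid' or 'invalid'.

α = atan 0.25 = 14.04°;  2α = 28.07°
edge 4: e_4 = (-3.82, +0.99);  n_4 = (+0.2509, +0.9680)
edge 5: e_5 = (-1.29, -1.81);  n_5 = (-0.8143, +0.5804)
∠(n_4, n_5) = 69.05°
δ = |180° − 69.05°| = 110.95°
110.95° > 2α = 28.07°  →  invalid

δ = 110.95°, invalid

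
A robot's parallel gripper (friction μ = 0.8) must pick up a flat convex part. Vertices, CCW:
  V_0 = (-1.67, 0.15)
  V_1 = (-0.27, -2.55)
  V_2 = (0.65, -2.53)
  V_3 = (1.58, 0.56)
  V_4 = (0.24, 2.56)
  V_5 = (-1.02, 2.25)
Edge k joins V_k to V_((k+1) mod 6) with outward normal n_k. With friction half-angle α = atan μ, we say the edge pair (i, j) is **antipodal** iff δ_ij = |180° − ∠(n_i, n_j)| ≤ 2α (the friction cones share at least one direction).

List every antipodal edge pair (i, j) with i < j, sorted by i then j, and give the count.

count = 9; pairs: (0,2), (0,3), (0,4), (1,3), (1,4), (1,5), (2,4), (2,5), (3,5)

α = atan 0.8 = 38.66°;  2α = 77.32°
n_0 = (-0.8878, -0.4603)
n_1 = (+0.0217, -0.9998)
n_2 = (+0.9576, -0.2882)
n_3 = (+0.8308, +0.5566)
n_4 = (-0.2389, +0.9710)
n_5 = (-0.9553, +0.2957)
  (0,1): δ = 116.16°  ·
  (0,2): δ = 44.16°  ✓
  (0,3): δ = 6.41°  ✓
  (0,4): δ = 76.41°  ✓
  (0,5): δ = 135.39°  ·
  (1,2): δ = 108.00°  ·
  (1,3): δ = 57.42°  ✓
  (1,4): δ = 12.58°  ✓
  (1,5): δ = 71.56°  ✓
  (2,3): δ = 129.43°  ·
  (2,4): δ = 59.43°  ✓
  (2,5): δ = 0.45°  ✓
  (3,4): δ = 110.00°  ·
  (3,5): δ = 51.02°  ✓
  (4,5): δ = 121.02°  ·
antipodal pairs: 9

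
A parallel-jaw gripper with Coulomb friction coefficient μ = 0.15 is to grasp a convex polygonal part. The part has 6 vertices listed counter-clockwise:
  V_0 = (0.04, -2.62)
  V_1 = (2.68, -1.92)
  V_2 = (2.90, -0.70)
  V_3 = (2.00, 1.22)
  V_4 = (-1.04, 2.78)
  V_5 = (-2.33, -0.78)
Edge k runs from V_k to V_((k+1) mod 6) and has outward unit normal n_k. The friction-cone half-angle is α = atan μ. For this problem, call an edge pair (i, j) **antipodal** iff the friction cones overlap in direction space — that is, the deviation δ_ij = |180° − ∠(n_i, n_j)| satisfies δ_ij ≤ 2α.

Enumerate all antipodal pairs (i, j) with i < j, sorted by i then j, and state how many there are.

count = 2; pairs: (1,4), (3,5)

α = atan 0.15 = 8.53°;  2α = 17.06°
n_0 = (+0.2563, -0.9666)
n_1 = (+0.9841, -0.1775)
n_2 = (+0.9055, +0.4244)
n_3 = (+0.4566, +0.8897)
n_4 = (-0.9402, +0.3407)
n_5 = (-0.6132, -0.7899)
  (0,1): δ = 115.07°  ·
  (0,2): δ = 79.74°  ·
  (0,3): δ = 42.02°  ·
  (0,4): δ = 55.23°  ·
  (0,5): δ = 127.32°  ·
  (1,2): δ = 144.66°  ·
  (1,3): δ = 106.94°  ·
  (1,4): δ = 9.70°  ✓
  (1,5): δ = 62.40°  ·
  (2,3): δ = 142.28°  ·
  (2,4): δ = 45.03°  ·
  (2,5): δ = 27.06°  ·
  (3,4): δ = 82.75°  ·
  (3,5): δ = 10.66°  ✓
  (4,5): δ = 107.91°  ·
antipodal pairs: 2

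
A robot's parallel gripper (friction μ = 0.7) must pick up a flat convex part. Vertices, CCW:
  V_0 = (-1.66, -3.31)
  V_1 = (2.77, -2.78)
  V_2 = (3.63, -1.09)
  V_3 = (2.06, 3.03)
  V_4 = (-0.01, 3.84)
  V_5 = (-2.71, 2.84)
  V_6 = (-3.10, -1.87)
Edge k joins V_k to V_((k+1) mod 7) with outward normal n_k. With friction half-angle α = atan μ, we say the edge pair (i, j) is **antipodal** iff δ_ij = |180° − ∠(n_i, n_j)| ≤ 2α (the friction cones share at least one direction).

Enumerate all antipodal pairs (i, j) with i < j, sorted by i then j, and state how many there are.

α = atan 0.7 = 34.99°;  2α = 69.98°
n_0 = (+0.1188, -0.9929)
n_1 = (+0.8912, -0.4535)
n_2 = (+0.9345, +0.3561)
n_3 = (+0.3644, +0.9312)
n_4 = (-0.3473, +0.9377)
n_5 = (-0.9966, +0.0825)
n_6 = (-0.7071, -0.7071)
  (0,1): δ = 123.79°  ·
  (0,2): δ = 75.96°  ·
  (0,3): δ = 28.19°  ✓
  (0,4): δ = 13.50°  ✓
  (0,5): δ = 78.44°  ·
  (0,6): δ = 128.18°  ·
  (1,2): δ = 132.17°  ·
  (1,3): δ = 84.40°  ·
  (1,4): δ = 42.71°  ✓
  (1,5): δ = 22.24°  ✓
  (1,6): δ = 71.97°  ·
  (2,3): δ = 132.23°  ·
  (2,4): δ = 90.54°  ·
  (2,5): δ = 25.59°  ✓
  (2,6): δ = 24.14°  ✓
  (3,4): δ = 138.31°  ·
  (3,5): δ = 73.36°  ·
  (3,6): δ = 23.63°  ✓
  (4,5): δ = 115.06°  ·
  (4,6): δ = 65.32°  ✓
  (5,6): δ = 130.27°  ·
antipodal pairs: 8

count = 8; pairs: (0,3), (0,4), (1,4), (1,5), (2,5), (2,6), (3,6), (4,6)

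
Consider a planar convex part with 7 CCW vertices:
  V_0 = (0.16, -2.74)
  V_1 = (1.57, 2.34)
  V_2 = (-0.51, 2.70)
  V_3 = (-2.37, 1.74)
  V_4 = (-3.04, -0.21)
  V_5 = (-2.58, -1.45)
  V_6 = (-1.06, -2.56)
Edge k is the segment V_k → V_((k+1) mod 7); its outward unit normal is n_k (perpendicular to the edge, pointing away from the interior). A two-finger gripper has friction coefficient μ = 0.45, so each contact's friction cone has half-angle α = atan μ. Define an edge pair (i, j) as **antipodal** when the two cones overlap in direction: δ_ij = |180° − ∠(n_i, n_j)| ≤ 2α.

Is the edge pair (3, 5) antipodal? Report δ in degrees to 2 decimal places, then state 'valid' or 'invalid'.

δ = 107.18°, invalid

α = atan 0.45 = 24.23°;  2α = 48.46°
edge 3: e_3 = (-0.67, -1.95);  n_3 = (-0.9457, +0.3249)
edge 5: e_5 = (+1.52, -1.11);  n_5 = (-0.5898, -0.8076)
∠(n_3, n_5) = 72.82°
δ = |180° − 72.82°| = 107.18°
107.18° > 2α = 48.46°  →  invalid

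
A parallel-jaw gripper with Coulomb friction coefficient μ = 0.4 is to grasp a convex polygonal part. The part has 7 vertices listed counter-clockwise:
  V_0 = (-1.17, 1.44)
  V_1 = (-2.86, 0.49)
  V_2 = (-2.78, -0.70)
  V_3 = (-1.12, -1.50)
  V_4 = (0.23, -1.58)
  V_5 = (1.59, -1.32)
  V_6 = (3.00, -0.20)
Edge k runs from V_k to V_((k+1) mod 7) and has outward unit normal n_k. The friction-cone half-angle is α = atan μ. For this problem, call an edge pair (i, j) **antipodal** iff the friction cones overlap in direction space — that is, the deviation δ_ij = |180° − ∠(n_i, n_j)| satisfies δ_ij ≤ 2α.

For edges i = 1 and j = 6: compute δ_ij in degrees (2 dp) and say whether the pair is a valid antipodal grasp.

δ = 64.68°, invalid

α = atan 0.4 = 21.80°;  2α = 43.60°
edge 1: e_1 = (+0.08, -1.19);  n_1 = (-0.9977, -0.0671)
edge 6: e_6 = (-4.17, +1.64);  n_6 = (+0.3660, +0.9306)
∠(n_1, n_6) = 115.32°
δ = |180° − 115.32°| = 64.68°
64.68° > 2α = 43.60°  →  invalid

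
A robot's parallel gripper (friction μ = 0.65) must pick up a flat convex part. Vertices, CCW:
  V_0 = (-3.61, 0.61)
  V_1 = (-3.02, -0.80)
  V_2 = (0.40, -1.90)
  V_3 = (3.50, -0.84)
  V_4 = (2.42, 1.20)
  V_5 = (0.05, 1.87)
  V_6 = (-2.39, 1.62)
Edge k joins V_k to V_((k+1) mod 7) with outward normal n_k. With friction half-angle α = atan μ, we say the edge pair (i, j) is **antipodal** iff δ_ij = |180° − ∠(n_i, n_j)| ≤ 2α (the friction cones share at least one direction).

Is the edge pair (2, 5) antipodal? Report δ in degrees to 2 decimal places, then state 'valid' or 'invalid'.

δ = 13.03°, valid

α = atan 0.65 = 33.02°;  2α = 66.05°
edge 2: e_2 = (+3.10, +1.06);  n_2 = (+0.3235, -0.9462)
edge 5: e_5 = (-2.44, -0.25);  n_5 = (-0.1019, +0.9948)
∠(n_2, n_5) = 166.97°
δ = |180° − 166.97°| = 13.03°
13.03° ≤ 2α = 66.05°  →  valid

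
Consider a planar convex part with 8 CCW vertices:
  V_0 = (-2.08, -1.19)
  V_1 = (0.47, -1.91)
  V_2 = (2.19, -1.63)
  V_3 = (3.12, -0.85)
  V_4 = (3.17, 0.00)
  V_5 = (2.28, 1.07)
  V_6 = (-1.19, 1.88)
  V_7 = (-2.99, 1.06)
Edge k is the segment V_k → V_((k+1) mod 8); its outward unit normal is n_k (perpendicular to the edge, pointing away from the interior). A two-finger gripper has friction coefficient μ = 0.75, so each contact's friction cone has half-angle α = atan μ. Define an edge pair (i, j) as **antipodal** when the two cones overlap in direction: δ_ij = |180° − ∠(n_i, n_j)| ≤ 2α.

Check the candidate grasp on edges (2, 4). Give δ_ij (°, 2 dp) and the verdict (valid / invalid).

α = atan 0.75 = 36.87°;  2α = 73.74°
edge 2: e_2 = (+0.93, +0.78);  n_2 = (+0.6426, -0.7662)
edge 4: e_4 = (-0.89, +1.07);  n_4 = (+0.7688, +0.6395)
∠(n_2, n_4) = 89.77°
δ = |180° − 89.77°| = 90.23°
90.23° > 2α = 73.74°  →  invalid

δ = 90.23°, invalid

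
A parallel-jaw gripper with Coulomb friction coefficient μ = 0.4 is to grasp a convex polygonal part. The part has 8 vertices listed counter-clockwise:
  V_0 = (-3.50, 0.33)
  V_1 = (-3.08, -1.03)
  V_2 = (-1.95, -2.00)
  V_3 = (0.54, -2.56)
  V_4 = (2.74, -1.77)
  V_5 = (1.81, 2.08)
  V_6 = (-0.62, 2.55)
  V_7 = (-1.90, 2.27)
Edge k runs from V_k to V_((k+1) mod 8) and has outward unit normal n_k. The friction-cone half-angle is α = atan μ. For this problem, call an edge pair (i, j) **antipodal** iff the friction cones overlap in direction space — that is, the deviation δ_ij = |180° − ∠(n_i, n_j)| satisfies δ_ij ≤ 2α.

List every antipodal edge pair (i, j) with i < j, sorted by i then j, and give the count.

α = atan 0.4 = 21.80°;  2α = 43.60°
n_0 = (-0.9555, -0.2951)
n_1 = (-0.6513, -0.7588)
n_2 = (-0.2194, -0.9756)
n_3 = (+0.3380, -0.9412)
n_4 = (+0.9720, +0.2348)
n_5 = (+0.1899, +0.9818)
n_6 = (-0.2137, +0.9769)
n_7 = (-0.7715, +0.6363)
  (0,1): δ = 147.80°  ·
  (0,2): δ = 119.84°  ·
  (0,3): δ = 87.41°  ·
  (0,4): δ = 3.58°  ✓
  (0,5): δ = 61.89°  ·
  (0,6): δ = 85.18°  ·
  (0,7): δ = 123.32°  ·
  (1,2): δ = 152.03°  ·
  (1,3): δ = 119.60°  ·
  (1,4): δ = 35.78°  ✓
  (1,5): δ = 29.70°  ✓
  (1,6): δ = 52.98°  ·
  (1,7): δ = 91.13°  ·
  (2,3): δ = 147.57°  ·
  (2,4): δ = 63.74°  ·
  (2,5): δ = 1.73°  ✓
  (2,6): δ = 25.01°  ✓
  (2,7): δ = 63.16°  ·
  (3,4): δ = 96.17°  ·
  (3,5): δ = 30.70°  ✓
  (3,6): δ = 7.41°  ✓
  (3,7): δ = 30.73°  ✓
  (4,5): δ = 114.53°  ·
  (4,6): δ = 91.24°  ·
  (4,7): δ = 53.09°  ·
  (5,6): δ = 156.71°  ·
  (5,7): δ = 118.57°  ·
  (6,7): δ = 141.85°  ·
antipodal pairs: 8

count = 8; pairs: (0,4), (1,4), (1,5), (2,5), (2,6), (3,5), (3,6), (3,7)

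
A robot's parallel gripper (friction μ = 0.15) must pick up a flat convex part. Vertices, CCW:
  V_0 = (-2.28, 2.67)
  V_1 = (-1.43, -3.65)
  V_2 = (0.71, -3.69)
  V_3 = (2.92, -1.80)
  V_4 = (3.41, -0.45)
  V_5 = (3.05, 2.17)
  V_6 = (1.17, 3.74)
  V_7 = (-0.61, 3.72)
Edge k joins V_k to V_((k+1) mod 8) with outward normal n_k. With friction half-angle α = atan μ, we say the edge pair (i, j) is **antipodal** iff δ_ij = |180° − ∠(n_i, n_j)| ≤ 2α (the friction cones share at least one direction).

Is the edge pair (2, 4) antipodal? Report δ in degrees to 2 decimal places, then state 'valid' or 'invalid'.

δ = 122.71°, invalid

α = atan 0.15 = 8.53°;  2α = 17.06°
edge 2: e_2 = (+2.21, +1.89);  n_2 = (+0.6499, -0.7600)
edge 4: e_4 = (-0.36, +2.62);  n_4 = (+0.9907, +0.1361)
∠(n_2, n_4) = 57.29°
δ = |180° − 57.29°| = 122.71°
122.71° > 2α = 17.06°  →  invalid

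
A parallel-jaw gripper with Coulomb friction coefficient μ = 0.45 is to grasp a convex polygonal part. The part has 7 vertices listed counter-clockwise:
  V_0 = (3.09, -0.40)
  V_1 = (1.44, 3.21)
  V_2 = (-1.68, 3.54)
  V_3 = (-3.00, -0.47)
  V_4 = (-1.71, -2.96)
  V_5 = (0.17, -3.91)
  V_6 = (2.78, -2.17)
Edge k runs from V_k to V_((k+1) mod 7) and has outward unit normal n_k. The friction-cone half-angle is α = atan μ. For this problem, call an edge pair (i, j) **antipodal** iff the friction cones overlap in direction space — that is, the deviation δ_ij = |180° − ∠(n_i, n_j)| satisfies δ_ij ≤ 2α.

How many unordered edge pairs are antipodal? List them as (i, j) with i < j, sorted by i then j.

α = atan 0.45 = 24.23°;  2α = 48.46°
n_0 = (+0.9095, +0.4157)
n_1 = (+0.1052, +0.9945)
n_2 = (-0.9499, +0.3127)
n_3 = (-0.8879, -0.4600)
n_4 = (-0.4510, -0.8925)
n_5 = (+0.5547, -0.8321)
n_6 = (+0.9850, -0.1725)
  (0,1): δ = 120.60°  ·
  (0,2): δ = 42.78°  ✓
  (0,3): δ = 2.82°  ✓
  (0,4): δ = 38.63°  ✓
  (0,5): δ = 99.13°  ·
  (0,6): δ = 145.50°  ·
  (1,2): δ = 102.18°  ·
  (1,3): δ = 56.57°  ·
  (1,4): δ = 20.77°  ✓
  (1,5): δ = 39.73°  ✓
  (1,6): δ = 86.10°  ·
  (2,3): δ = 134.39°  ·
  (2,4): δ = 98.59°  ·
  (2,5): δ = 38.09°  ✓
  (2,6): δ = 8.29°  ✓
  (3,4): δ = 144.20°  ·
  (3,5): δ = 83.70°  ·
  (3,6): δ = 37.32°  ✓
  (4,5): δ = 119.50°  ·
  (4,6): δ = 73.13°  ·
  (5,6): δ = 133.62°  ·
antipodal pairs: 8

count = 8; pairs: (0,2), (0,3), (0,4), (1,4), (1,5), (2,5), (2,6), (3,6)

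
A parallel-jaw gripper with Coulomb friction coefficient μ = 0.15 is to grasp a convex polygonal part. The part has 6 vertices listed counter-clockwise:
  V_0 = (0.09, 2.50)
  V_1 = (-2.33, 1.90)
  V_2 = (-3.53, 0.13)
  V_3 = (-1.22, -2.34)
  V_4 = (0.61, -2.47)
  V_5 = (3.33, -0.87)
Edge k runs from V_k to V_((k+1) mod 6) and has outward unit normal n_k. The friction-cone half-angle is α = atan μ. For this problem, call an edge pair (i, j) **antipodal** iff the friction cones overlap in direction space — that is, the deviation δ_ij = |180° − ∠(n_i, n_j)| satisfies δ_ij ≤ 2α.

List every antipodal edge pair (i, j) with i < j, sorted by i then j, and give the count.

count = 2; pairs: (0,4), (2,5)

α = atan 0.15 = 8.53°;  2α = 17.06°
n_0 = (-0.2406, +0.9706)
n_1 = (-0.8277, +0.5612)
n_2 = (-0.7304, -0.6831)
n_3 = (-0.0709, -0.9975)
n_4 = (+0.5070, -0.8619)
n_5 = (+0.7209, +0.6931)
  (0,1): δ = 138.06°  ·
  (0,2): δ = 60.84°  ·
  (0,3): δ = 17.99°  ·
  (0,4): δ = 16.54°  ✓
  (0,5): δ = 119.95°  ·
  (1,2): δ = 102.78°  ·
  (1,3): δ = 59.93°  ·
  (1,4): δ = 25.40°  ·
  (1,5): δ = 78.01°  ·
  (2,3): δ = 137.15°  ·
  (2,4): δ = 102.62°  ·
  (2,5): δ = 0.79°  ✓
  (3,4): δ = 145.47°  ·
  (3,5): δ = 42.06°  ·
  (4,5): δ = 76.59°  ·
antipodal pairs: 2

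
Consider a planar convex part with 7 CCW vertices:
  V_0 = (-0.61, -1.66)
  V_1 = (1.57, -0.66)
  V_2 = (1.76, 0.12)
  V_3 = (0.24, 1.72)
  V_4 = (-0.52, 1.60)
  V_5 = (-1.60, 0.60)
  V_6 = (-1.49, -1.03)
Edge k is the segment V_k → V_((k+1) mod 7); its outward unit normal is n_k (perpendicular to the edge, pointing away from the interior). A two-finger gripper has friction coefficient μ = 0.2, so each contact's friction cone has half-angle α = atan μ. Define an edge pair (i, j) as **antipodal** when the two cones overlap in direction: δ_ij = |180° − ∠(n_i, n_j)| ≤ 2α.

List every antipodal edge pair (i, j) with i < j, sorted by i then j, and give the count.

α = atan 0.2 = 11.31°;  2α = 22.62°
n_0 = (+0.4169, -0.9089)
n_1 = (+0.9716, -0.2367)
n_2 = (+0.7250, +0.6887)
n_3 = (-0.1560, +0.9878)
n_4 = (-0.6794, +0.7338)
n_5 = (-0.9977, -0.0673)
n_6 = (-0.5821, -0.8131)
  (0,1): δ = 128.33°  ·
  (0,2): δ = 71.11°  ·
  (0,3): δ = 15.67°  ✓
  (0,4): δ = 18.16°  ✓
  (0,5): δ = 69.22°  ·
  (0,6): δ = 119.76°  ·
  (1,2): δ = 122.78°  ·
  (1,3): δ = 67.34°  ·
  (1,4): δ = 33.51°  ·
  (1,5): δ = 17.55°  ✓
  (1,6): δ = 68.09°  ·
  (2,3): δ = 124.56°  ·
  (2,4): δ = 90.73°  ·
  (2,5): δ = 39.67°  ·
  (2,6): δ = 10.87°  ✓
  (3,4): δ = 146.18°  ·
  (3,5): δ = 95.11°  ·
  (3,6): δ = 44.57°  ·
  (4,5): δ = 128.94°  ·
  (4,6): δ = 78.40°  ·
  (5,6): δ = 129.46°  ·
antipodal pairs: 4

count = 4; pairs: (0,3), (0,4), (1,5), (2,6)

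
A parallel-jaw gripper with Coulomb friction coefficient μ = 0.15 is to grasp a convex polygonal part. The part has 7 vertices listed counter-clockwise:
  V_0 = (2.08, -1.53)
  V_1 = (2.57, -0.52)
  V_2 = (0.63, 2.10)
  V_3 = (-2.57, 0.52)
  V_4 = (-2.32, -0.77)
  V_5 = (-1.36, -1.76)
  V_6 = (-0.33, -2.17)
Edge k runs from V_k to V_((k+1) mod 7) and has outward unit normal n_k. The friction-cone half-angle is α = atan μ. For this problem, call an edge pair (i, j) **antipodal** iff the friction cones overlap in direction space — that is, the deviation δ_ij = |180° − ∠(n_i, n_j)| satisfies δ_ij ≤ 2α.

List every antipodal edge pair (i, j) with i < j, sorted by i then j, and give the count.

α = atan 0.15 = 8.53°;  2α = 17.06°
n_0 = (+0.8997, -0.4365)
n_1 = (+0.8037, +0.5951)
n_2 = (-0.4427, +0.8967)
n_3 = (-0.9817, -0.1903)
n_4 = (-0.7179, -0.6961)
n_5 = (-0.3698, -0.9291)
n_6 = (+0.2567, -0.9665)
  (0,1): δ = 117.60°  ·
  (0,2): δ = 37.84°  ·
  (0,3): δ = 36.85°  ·
  (0,4): δ = 70.00°  ·
  (0,5): δ = 94.17°  ·
  (0,6): δ = 130.75°  ·
  (1,2): δ = 100.24°  ·
  (1,3): δ = 25.55°  ·
  (1,4): δ = 7.60°  ✓
  (1,5): δ = 31.78°  ·
  (1,6): δ = 68.35°  ·
  (2,3): δ = 105.31°  ·
  (2,4): δ = 72.16°  ·
  (2,5): δ = 47.98°  ·
  (2,6): δ = 11.41°  ✓
  (3,4): δ = 146.85°  ·
  (3,5): δ = 122.67°  ·
  (3,6): δ = 86.10°  ·
  (4,5): δ = 155.82°  ·
  (4,6): δ = 119.25°  ·
  (5,6): δ = 143.42°  ·
antipodal pairs: 2

count = 2; pairs: (1,4), (2,6)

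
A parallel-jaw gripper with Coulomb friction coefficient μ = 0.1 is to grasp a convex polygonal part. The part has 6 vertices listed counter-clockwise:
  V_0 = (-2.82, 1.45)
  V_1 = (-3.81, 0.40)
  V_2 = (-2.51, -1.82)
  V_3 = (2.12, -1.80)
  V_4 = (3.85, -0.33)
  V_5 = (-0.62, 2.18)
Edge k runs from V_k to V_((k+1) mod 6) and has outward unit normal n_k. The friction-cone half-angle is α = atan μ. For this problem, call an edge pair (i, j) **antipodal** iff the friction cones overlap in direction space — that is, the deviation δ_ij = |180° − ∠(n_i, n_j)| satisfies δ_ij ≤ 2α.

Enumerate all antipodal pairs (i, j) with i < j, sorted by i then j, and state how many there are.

α = atan 0.1 = 5.71°;  2α = 11.42°
n_0 = (-0.7276, +0.6860)
n_1 = (-0.8629, -0.5053)
n_2 = (+0.0043, -1.0000)
n_3 = (+0.6475, -0.7620)
n_4 = (+0.4896, +0.8719)
n_5 = (-0.3149, +0.9491)
  (0,1): δ = 106.33°  ·
  (0,2): δ = 46.44°  ·
  (0,3): δ = 6.33°  ✓
  (0,4): δ = 104.00°  ·
  (0,5): δ = 151.67°  ·
  (1,2): δ = 120.11°  ·
  (1,3): δ = 80.00°  ·
  (1,4): δ = 30.33°  ·
  (1,5): δ = 78.00°  ·
  (2,3): δ = 139.89°  ·
  (2,4): δ = 29.56°  ·
  (2,5): δ = 18.11°  ·
  (3,4): δ = 69.67°  ·
  (3,5): δ = 22.00°  ·
  (4,5): δ = 132.33°  ·
antipodal pairs: 1

count = 1; pairs: (0,3)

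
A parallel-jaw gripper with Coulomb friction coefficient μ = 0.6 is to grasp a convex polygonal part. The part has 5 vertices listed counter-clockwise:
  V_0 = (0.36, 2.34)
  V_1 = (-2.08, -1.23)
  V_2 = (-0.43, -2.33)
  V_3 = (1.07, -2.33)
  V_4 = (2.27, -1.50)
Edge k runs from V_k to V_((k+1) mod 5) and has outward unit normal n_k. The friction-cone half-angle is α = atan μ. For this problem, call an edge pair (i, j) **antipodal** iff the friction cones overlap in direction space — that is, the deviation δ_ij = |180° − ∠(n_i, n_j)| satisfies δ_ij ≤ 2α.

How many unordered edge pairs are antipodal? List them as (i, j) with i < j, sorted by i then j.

count = 4; pairs: (0,2), (0,3), (0,4), (1,4)

α = atan 0.6 = 30.96°;  2α = 61.93°
n_0 = (-0.8256, +0.5643)
n_1 = (-0.5547, -0.8321)
n_2 = (+0.0000, -1.0000)
n_3 = (+0.5689, -0.8224)
n_4 = (+0.8954, +0.4453)
  (0,1): δ = 89.34°  ·
  (0,2): δ = 55.65°  ✓
  (0,3): δ = 20.98°  ✓
  (0,4): δ = 60.80°  ✓
  (1,2): δ = 146.31°  ·
  (1,3): δ = 111.64°  ·
  (1,4): δ = 29.86°  ✓
  (2,3): δ = 145.33°  ·
  (2,4): δ = 63.55°  ·
  (3,4): δ = 98.22°  ·
antipodal pairs: 4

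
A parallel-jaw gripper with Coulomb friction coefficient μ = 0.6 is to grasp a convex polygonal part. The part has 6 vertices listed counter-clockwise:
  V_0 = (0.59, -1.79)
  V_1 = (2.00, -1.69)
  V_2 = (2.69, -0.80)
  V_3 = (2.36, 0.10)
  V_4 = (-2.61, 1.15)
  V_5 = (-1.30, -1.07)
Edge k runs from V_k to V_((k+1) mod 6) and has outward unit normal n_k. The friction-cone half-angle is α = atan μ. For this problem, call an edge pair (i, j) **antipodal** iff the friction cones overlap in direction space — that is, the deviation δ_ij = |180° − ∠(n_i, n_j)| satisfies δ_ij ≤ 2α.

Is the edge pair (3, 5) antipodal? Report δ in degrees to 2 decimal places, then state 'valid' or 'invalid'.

α = atan 0.6 = 30.96°;  2α = 61.93°
edge 3: e_3 = (-4.97, +1.05);  n_3 = (+0.2067, +0.9784)
edge 5: e_5 = (+1.89, -0.72);  n_5 = (-0.3560, -0.9345)
∠(n_3, n_5) = 171.07°
δ = |180° − 171.07°| = 8.93°
8.93° ≤ 2α = 61.93°  →  valid

δ = 8.93°, valid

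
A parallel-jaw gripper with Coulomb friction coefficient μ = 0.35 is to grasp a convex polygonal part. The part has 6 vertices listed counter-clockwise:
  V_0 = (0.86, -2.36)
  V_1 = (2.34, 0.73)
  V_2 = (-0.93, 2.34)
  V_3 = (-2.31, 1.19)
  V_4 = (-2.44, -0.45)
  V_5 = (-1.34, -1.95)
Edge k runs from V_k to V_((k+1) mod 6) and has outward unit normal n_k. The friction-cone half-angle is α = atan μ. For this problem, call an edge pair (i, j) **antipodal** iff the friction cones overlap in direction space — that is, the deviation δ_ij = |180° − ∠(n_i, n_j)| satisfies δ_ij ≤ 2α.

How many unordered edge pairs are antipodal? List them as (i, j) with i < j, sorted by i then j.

α = atan 0.35 = 19.29°;  2α = 38.58°
n_0 = (+0.9019, -0.4320)
n_1 = (+0.4417, +0.8972)
n_2 = (-0.6402, +0.7682)
n_3 = (-0.9969, +0.0790)
n_4 = (-0.8064, -0.5914)
n_5 = (-0.1832, -0.9831)
  (0,1): δ = 90.62°  ·
  (0,2): δ = 24.60°  ✓
  (0,3): δ = 21.06°  ✓
  (0,4): δ = 61.85°  ·
  (0,5): δ = 105.04°  ·
  (1,2): δ = 113.98°  ·
  (1,3): δ = 68.32°  ·
  (1,4): δ = 27.53°  ✓
  (1,5): δ = 15.66°  ✓
  (2,3): δ = 134.34°  ·
  (2,4): δ = 93.55°  ·
  (2,5): δ = 50.36°  ·
  (3,4): δ = 139.21°  ·
  (3,5): δ = 96.02°  ·
  (4,5): δ = 136.81°  ·
antipodal pairs: 4

count = 4; pairs: (0,2), (0,3), (1,4), (1,5)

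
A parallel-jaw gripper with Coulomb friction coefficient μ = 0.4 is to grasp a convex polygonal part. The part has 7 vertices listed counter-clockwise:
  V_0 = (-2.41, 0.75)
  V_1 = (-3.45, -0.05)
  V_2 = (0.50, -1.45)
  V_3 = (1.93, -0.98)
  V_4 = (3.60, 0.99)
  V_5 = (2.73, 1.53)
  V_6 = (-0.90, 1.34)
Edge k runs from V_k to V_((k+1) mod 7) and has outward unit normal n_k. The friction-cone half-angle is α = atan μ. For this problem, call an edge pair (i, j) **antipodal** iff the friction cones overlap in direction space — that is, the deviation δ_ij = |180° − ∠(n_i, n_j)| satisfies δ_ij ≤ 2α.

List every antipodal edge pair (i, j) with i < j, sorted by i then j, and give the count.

α = atan 0.4 = 21.80°;  2α = 43.60°
n_0 = (-0.6097, +0.7926)
n_1 = (-0.3341, -0.9425)
n_2 = (+0.3122, -0.9500)
n_3 = (+0.7628, -0.6466)
n_4 = (+0.5274, +0.8496)
n_5 = (-0.0523, +0.9986)
n_6 = (-0.3639, +0.9314)
  (0,1): δ = 57.08°  ·
  (0,2): δ = 19.37°  ✓
  (0,3): δ = 12.14°  ✓
  (0,4): δ = 110.60°  ·
  (0,5): δ = 145.43°  ·
  (0,6): δ = 163.77°  ·
  (1,2): δ = 142.29°  ·
  (1,3): δ = 110.77°  ·
  (1,4): δ = 12.31°  ✓
  (1,5): δ = 22.51°  ✓
  (1,6): δ = 40.86°  ✓
  (2,3): δ = 148.48°  ·
  (2,4): δ = 50.02°  ·
  (2,5): δ = 15.20°  ✓
  (2,6): δ = 3.15°  ✓
  (3,4): δ = 81.54°  ·
  (3,5): δ = 46.72°  ·
  (3,6): δ = 28.37°  ✓
  (4,5): δ = 145.18°  ·
  (4,6): δ = 126.83°  ·
  (5,6): δ = 161.65°  ·
antipodal pairs: 8

count = 8; pairs: (0,2), (0,3), (1,4), (1,5), (1,6), (2,5), (2,6), (3,6)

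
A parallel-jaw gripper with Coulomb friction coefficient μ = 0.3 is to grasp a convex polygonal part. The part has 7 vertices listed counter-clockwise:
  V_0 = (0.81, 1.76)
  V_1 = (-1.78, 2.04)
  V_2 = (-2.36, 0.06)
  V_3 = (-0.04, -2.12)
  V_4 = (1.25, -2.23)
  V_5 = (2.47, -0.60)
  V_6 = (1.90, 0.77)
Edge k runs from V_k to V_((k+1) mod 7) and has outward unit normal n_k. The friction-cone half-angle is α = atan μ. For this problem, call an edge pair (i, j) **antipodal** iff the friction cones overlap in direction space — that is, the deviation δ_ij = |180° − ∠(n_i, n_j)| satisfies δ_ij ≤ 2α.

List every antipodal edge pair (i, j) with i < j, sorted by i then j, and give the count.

count = 4; pairs: (0,3), (1,4), (2,5), (2,6)

α = atan 0.3 = 16.70°;  2α = 33.40°
n_0 = (+0.1075, +0.9942)
n_1 = (-0.9597, +0.2811)
n_2 = (-0.6848, -0.7288)
n_3 = (-0.0850, -0.9964)
n_4 = (+0.8006, -0.5992)
n_5 = (+0.9233, +0.3841)
n_6 = (+0.6723, +0.7402)
  (0,1): δ = 100.16°  ·
  (0,2): δ = 37.05°  ·
  (0,3): δ = 1.30°  ✓
  (0,4): δ = 59.36°  ·
  (0,5): δ = 118.76°  ·
  (0,6): δ = 143.92°  ·
  (1,2): δ = 116.89°  ·
  (1,3): δ = 78.55°  ·
  (1,4): δ = 20.49°  ✓
  (1,5): δ = 38.92°  ·
  (1,6): δ = 64.08°  ·
  (2,3): δ = 141.66°  ·
  (2,4): δ = 83.60°  ·
  (2,5): δ = 24.19°  ✓
  (2,6): δ = 0.97°  ✓
  (3,4): δ = 121.94°  ·
  (3,5): δ = 62.54°  ·
  (3,6): δ = 37.37°  ·
  (4,5): δ = 120.60°  ·
  (4,6): δ = 95.43°  ·
  (5,6): δ = 154.84°  ·
antipodal pairs: 4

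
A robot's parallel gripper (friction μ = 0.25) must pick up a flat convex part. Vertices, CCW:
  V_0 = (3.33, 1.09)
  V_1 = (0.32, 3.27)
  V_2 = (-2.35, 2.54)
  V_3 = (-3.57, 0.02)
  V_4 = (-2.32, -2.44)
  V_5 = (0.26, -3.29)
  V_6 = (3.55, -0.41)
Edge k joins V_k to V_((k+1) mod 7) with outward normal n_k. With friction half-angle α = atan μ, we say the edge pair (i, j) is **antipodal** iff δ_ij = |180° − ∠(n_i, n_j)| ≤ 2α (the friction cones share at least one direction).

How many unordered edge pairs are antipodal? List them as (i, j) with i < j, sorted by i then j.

count = 5; pairs: (0,3), (0,4), (1,5), (2,5), (3,6)

α = atan 0.25 = 14.04°;  2α = 28.07°
n_0 = (+0.5866, +0.8099)
n_1 = (-0.2637, +0.9646)
n_2 = (-0.9001, +0.4357)
n_3 = (-0.8915, -0.4530)
n_4 = (-0.3129, -0.9498)
n_5 = (+0.6587, -0.7524)
n_6 = (+0.9894, +0.1451)
  (0,1): δ = 128.79°  ·
  (0,2): δ = 79.92°  ·
  (0,3): δ = 27.15°  ✓
  (0,4): δ = 17.68°  ✓
  (0,5): δ = 77.11°  ·
  (0,6): δ = 134.26°  ·
  (1,2): δ = 131.12°  ·
  (1,3): δ = 78.35°  ·
  (1,4): δ = 33.53°  ·
  (1,5): δ = 25.91°  ✓
  (1,6): δ = 83.05°  ·
  (2,3): δ = 127.23°  ·
  (2,4): δ = 82.40°  ·
  (2,5): δ = 22.97°  ✓
  (2,6): δ = 34.18°  ·
  (3,4): δ = 135.17°  ·
  (3,5): δ = 75.74°  ·
  (3,6): δ = 18.59°  ✓
  (4,5): δ = 120.57°  ·
  (4,6): δ = 63.42°  ·
  (5,6): δ = 122.85°  ·
antipodal pairs: 5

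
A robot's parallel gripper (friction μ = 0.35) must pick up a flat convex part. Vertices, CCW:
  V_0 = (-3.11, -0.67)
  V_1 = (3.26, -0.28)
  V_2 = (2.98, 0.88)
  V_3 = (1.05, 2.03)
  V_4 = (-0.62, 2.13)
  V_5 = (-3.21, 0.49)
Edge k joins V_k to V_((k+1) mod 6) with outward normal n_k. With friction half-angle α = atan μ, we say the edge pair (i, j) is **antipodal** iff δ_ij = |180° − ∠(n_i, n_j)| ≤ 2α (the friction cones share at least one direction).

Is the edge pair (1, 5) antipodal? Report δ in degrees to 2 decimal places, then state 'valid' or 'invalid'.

α = atan 0.35 = 19.29°;  2α = 38.58°
edge 1: e_1 = (-0.28, +1.16);  n_1 = (+0.9721, +0.2346)
edge 5: e_5 = (+0.10, -1.16);  n_5 = (-0.9963, -0.0859)
∠(n_1, n_5) = 171.36°
δ = |180° − 171.36°| = 8.64°
8.64° ≤ 2α = 38.58°  →  valid

δ = 8.64°, valid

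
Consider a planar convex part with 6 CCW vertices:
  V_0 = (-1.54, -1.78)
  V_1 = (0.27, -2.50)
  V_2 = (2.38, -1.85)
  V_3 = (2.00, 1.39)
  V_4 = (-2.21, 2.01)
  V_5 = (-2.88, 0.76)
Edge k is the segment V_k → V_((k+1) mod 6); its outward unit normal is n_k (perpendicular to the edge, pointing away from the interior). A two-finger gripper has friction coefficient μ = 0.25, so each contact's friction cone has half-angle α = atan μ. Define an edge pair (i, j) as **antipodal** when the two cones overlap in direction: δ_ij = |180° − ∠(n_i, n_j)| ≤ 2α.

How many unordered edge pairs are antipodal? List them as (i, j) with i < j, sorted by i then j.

α = atan 0.25 = 14.04°;  2α = 28.07°
n_0 = (-0.3696, -0.9292)
n_1 = (+0.2944, -0.9557)
n_2 = (+0.9932, +0.1165)
n_3 = (+0.1457, +0.9893)
n_4 = (-0.8814, +0.4724)
n_5 = (-0.8845, -0.4666)
  (0,1): δ = 141.19°  ·
  (0,2): δ = 61.62°  ·
  (0,3): δ = 13.31°  ✓
  (0,4): δ = 83.50°  ·
  (0,5): δ = 139.51°  ·
  (1,2): δ = 100.43°  ·
  (1,3): δ = 25.50°  ✓
  (1,4): δ = 44.69°  ·
  (1,5): δ = 100.69°  ·
  (2,3): δ = 105.07°  ·
  (2,4): δ = 34.88°  ·
  (2,5): δ = 21.12°  ✓
  (3,4): δ = 109.81°  ·
  (3,5): δ = 53.81°  ·
  (4,5): δ = 123.99°  ·
antipodal pairs: 3

count = 3; pairs: (0,3), (1,3), (2,5)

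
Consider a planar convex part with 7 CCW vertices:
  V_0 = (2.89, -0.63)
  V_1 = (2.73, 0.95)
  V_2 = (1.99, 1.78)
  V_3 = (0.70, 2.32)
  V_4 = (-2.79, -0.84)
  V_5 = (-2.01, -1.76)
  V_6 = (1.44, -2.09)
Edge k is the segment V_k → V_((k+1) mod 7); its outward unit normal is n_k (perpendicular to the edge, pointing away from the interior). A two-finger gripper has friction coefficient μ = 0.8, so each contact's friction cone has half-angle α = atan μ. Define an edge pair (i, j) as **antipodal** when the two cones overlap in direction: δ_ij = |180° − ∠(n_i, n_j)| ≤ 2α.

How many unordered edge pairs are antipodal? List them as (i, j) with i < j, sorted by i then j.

count = 9; pairs: (0,3), (0,4), (1,4), (1,5), (2,4), (2,5), (2,6), (3,5), (3,6)

α = atan 0.8 = 38.66°;  2α = 77.32°
n_0 = (+0.9949, +0.1008)
n_1 = (+0.7464, +0.6655)
n_2 = (+0.3861, +0.9224)
n_3 = (-0.6712, +0.7413)
n_4 = (-0.7628, -0.6467)
n_5 = (-0.0952, -0.9955)
n_6 = (+0.7095, -0.7047)
  (0,1): δ = 144.06°  ·
  (0,2): δ = 118.50°  ·
  (0,3): δ = 53.62°  ✓
  (0,4): δ = 34.51°  ✓
  (0,5): δ = 78.75°  ·
  (0,6): δ = 129.41°  ·
  (1,2): δ = 154.43°  ·
  (1,3): δ = 89.56°  ·
  (1,4): δ = 1.43°  ✓
  (1,5): δ = 42.82°  ✓
  (1,6): δ = 93.48°  ·
  (2,3): δ = 115.13°  ·
  (2,4): δ = 26.99°  ✓
  (2,5): δ = 17.25°  ✓
  (2,6): δ = 67.91°  ✓
  (3,4): δ = 91.87°  ·
  (3,5): δ = 47.62°  ✓
  (3,6): δ = 3.04°  ✓
  (4,5): δ = 135.76°  ·
  (4,6): δ = 85.10°  ·
  (5,6): δ = 129.34°  ·
antipodal pairs: 9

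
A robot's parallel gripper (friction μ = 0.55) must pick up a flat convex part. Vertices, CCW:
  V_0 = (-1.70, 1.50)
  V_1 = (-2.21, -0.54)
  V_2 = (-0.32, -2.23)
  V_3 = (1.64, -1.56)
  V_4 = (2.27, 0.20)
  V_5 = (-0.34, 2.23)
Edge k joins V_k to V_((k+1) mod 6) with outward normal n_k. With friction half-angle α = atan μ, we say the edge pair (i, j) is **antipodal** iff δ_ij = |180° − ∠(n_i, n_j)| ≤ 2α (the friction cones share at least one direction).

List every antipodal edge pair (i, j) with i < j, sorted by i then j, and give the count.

count = 6; pairs: (0,2), (0,3), (1,4), (2,4), (2,5), (3,5)

α = atan 0.55 = 28.81°;  2α = 57.62°
n_0 = (-0.9701, +0.2425)
n_1 = (-0.6666, -0.7454)
n_2 = (+0.3235, -0.9462)
n_3 = (+0.9415, -0.3370)
n_4 = (+0.6139, +0.7894)
n_5 = (-0.4729, +0.8811)
  (0,1): δ = 117.77°  ·
  (0,2): δ = 57.09°  ✓
  (0,3): δ = 5.66°  ✓
  (0,4): δ = 66.16°  ·
  (0,5): δ = 132.26°  ·
  (1,2): δ = 119.33°  ·
  (1,3): δ = 67.89°  ·
  (1,4): δ = 3.93°  ✓
  (1,5): δ = 70.03°  ·
  (2,3): δ = 128.57°  ·
  (2,4): δ = 56.75°  ✓
  (2,5): δ = 9.35°  ✓
  (3,4): δ = 108.18°  ·
  (3,5): δ = 42.08°  ✓
  (4,5): δ = 113.90°  ·
antipodal pairs: 6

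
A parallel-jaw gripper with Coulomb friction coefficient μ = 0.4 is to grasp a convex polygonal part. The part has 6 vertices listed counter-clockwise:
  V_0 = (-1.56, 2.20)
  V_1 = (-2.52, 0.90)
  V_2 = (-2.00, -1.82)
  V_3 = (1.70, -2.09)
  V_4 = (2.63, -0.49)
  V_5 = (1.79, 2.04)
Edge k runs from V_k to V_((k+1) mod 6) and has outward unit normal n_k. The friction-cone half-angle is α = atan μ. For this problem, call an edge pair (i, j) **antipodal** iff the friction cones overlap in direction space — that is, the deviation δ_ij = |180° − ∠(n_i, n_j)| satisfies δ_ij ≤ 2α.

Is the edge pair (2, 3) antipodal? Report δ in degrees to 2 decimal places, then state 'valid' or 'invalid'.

δ = 115.99°, invalid

α = atan 0.4 = 21.80°;  2α = 43.60°
edge 2: e_2 = (+3.70, -0.27);  n_2 = (-0.0728, -0.9973)
edge 3: e_3 = (+0.93, +1.60);  n_3 = (+0.8646, -0.5025)
∠(n_2, n_3) = 64.01°
δ = |180° − 64.01°| = 115.99°
115.99° > 2α = 43.60°  →  invalid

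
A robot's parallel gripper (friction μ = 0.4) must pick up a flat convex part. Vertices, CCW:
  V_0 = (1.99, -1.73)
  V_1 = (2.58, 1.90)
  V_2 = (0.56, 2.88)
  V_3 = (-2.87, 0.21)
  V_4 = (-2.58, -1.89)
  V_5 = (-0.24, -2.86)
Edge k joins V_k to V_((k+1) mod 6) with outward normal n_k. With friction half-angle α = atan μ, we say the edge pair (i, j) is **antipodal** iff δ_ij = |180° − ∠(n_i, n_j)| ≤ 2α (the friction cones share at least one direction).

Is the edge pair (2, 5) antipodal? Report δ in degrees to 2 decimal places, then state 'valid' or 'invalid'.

α = atan 0.4 = 21.80°;  2α = 43.60°
edge 2: e_2 = (-3.43, -2.67);  n_2 = (-0.6143, +0.7891)
edge 5: e_5 = (+2.23, +1.13);  n_5 = (+0.4520, -0.8920)
∠(n_2, n_5) = 168.97°
δ = |180° − 168.97°| = 11.03°
11.03° ≤ 2α = 43.60°  →  valid

δ = 11.03°, valid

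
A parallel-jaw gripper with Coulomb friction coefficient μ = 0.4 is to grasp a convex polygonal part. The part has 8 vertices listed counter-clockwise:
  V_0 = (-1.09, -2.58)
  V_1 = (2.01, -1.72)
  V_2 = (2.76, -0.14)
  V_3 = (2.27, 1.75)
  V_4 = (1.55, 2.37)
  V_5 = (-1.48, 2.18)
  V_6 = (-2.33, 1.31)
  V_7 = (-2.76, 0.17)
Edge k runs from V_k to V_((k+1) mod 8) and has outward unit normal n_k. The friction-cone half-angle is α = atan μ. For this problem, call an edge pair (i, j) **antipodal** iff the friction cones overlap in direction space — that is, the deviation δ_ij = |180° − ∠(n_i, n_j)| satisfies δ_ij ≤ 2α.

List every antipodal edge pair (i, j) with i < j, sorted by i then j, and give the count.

count = 7; pairs: (0,4), (0,5), (1,5), (1,6), (2,6), (2,7), (3,7)

α = atan 0.4 = 21.80°;  2α = 43.60°
n_0 = (+0.2673, -0.9636)
n_1 = (+0.9034, -0.4288)
n_2 = (+0.9680, +0.2510)
n_3 = (+0.6525, +0.7578)
n_4 = (-0.0626, +0.9980)
n_5 = (-0.7153, +0.6988)
n_6 = (-0.9357, +0.3529)
n_7 = (-0.8547, -0.5191)
  (0,1): δ = 130.90°  ·
  (0,2): δ = 90.97°  ·
  (0,3): δ = 56.24°  ·
  (0,4): δ = 11.92°  ✓
  (0,5): δ = 30.16°  ✓
  (0,6): δ = 53.83°  ·
  (0,7): δ = 105.76°  ·
  (1,2): δ = 140.07°  ·
  (1,3): δ = 105.34°  ·
  (1,4): δ = 61.02°  ·
  (1,5): δ = 18.94°  ✓
  (1,6): δ = 4.73°  ✓
  (1,7): δ = 56.66°  ·
  (2,3): δ = 145.27°  ·
  (2,4): δ = 100.95°  ·
  (2,5): δ = 58.87°  ·
  (2,6): δ = 35.20°  ✓
  (2,7): δ = 16.73°  ✓
  (3,4): δ = 135.68°  ·
  (3,5): δ = 93.60°  ·
  (3,6): δ = 69.93°  ·
  (3,7): δ = 18.00°  ✓
  (4,5): δ = 137.92°  ·
  (4,6): δ = 114.25°  ·
  (4,7): δ = 62.32°  ·
  (5,6): δ = 156.33°  ·
  (5,7): δ = 104.40°  ·
  (6,7): δ = 128.06°  ·
antipodal pairs: 7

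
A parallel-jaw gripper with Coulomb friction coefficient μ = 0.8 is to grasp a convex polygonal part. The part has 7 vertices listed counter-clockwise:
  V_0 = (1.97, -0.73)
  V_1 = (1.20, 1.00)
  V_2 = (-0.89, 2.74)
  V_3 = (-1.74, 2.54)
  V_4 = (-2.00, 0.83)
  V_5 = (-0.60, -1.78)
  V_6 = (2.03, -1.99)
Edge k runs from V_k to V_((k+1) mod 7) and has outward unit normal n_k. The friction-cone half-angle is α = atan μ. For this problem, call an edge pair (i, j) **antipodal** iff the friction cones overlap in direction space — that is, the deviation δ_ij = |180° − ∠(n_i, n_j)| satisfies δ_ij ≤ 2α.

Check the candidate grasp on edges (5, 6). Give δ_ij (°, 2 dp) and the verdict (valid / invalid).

α = atan 0.8 = 38.66°;  2α = 77.32°
edge 5: e_5 = (+2.63, -0.21);  n_5 = (-0.0796, -0.9968)
edge 6: e_6 = (-0.06, +1.26);  n_6 = (+0.9989, +0.0476)
∠(n_5, n_6) = 97.29°
δ = |180° − 97.29°| = 82.71°
82.71° > 2α = 77.32°  →  invalid

δ = 82.71°, invalid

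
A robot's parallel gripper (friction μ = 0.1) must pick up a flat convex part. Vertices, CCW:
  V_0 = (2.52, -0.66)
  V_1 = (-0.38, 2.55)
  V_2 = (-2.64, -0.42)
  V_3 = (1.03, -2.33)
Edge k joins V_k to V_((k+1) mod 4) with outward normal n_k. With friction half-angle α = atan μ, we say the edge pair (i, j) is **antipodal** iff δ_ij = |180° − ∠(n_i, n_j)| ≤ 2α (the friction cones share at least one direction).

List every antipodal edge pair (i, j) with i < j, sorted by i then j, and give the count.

count = 1; pairs: (1,3)

α = atan 0.1 = 5.71°;  2α = 11.42°
n_0 = (+0.7420, +0.6704)
n_1 = (-0.7958, +0.6056)
n_2 = (-0.4617, -0.8871)
n_3 = (+0.7462, -0.6657)
  (0,1): δ = 79.36°  ·
  (0,2): δ = 20.41°  ·
  (0,3): δ = 96.16°  ·
  (1,2): δ = 80.23°  ·
  (1,3): δ = 4.47°  ✓
  (2,3): δ = 104.25°  ·
antipodal pairs: 1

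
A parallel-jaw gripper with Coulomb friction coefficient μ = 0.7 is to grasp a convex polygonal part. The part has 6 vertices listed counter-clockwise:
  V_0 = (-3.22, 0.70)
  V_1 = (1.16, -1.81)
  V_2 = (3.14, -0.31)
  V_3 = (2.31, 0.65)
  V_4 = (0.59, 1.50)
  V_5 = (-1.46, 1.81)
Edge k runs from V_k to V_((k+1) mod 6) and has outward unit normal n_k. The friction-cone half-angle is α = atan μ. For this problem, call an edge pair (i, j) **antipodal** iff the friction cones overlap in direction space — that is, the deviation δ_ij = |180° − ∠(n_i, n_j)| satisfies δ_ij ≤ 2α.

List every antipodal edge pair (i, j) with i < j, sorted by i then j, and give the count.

count = 7; pairs: (0,2), (0,3), (0,4), (0,5), (1,3), (1,4), (1,5)

α = atan 0.7 = 34.99°;  2α = 69.98°
n_0 = (-0.4972, -0.8676)
n_1 = (+0.6039, -0.7971)
n_2 = (+0.7565, +0.6540)
n_3 = (+0.4430, +0.8965)
n_4 = (+0.1495, +0.9888)
n_5 = (-0.5335, +0.8458)
  (0,1): δ = 113.04°  ·
  (0,2): δ = 19.34°  ✓
  (0,3): δ = 3.52°  ✓
  (0,4): δ = 21.22°  ✓
  (0,5): δ = 62.05°  ✓
  (1,2): δ = 86.30°  ·
  (1,3): δ = 63.44°  ✓
  (1,4): δ = 45.75°  ✓
  (1,5): δ = 4.91°  ✓
  (2,3): δ = 157.14°  ·
  (2,4): δ = 139.45°  ·
  (2,5): δ = 98.61°  ·
  (3,4): δ = 162.30°  ·
  (3,5): δ = 121.46°  ·
  (4,5): δ = 139.16°  ·
antipodal pairs: 7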